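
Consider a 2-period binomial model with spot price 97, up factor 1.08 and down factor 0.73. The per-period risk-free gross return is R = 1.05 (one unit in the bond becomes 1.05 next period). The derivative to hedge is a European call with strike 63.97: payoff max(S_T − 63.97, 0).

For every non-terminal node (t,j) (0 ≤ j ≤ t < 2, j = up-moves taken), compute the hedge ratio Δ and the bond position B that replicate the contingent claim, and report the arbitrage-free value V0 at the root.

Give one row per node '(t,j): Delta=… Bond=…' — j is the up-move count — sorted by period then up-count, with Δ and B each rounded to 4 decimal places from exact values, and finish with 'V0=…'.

(0,0): Delta=0.9705 Bond=-55.0770
(1,0): Delta=0.5046 Bond=-24.8395
(1,1): Delta=1.0000 Bond=-60.9238
V0=39.0591

Since d<R<u, set p* = (R−d)/(u−d) = 0.9143; price each node as the discounted p*-expectation of its children.
Payoff layer (t=2): V(2,0)=0.0000, V(2,1)=12.5048, V(2,2)=49.1708
(1,0): S=70.8100. Δ = (V_up−V_dn)/(S_up−S_dn) = (12.5048−0.0000)/(76.4748−51.6913) = 0.5046. V = [p*·12.5048 + (1−p*)·0.0000]/1.05 = 10.8885. B = V − Δ·S = -24.8395.
(1,1): S=104.7600. Δ = (V_up−V_dn)/(S_up−S_dn) = (49.1708−12.5048)/(113.1408−76.4748) = 1.0000. V = [p*·49.1708 + (1−p*)·12.5048]/1.05 = 43.8362. B = V − Δ·S = -60.9238.
(0,0): S=97.0000. Δ = (V_up−V_dn)/(S_up−S_dn) = (43.8362−10.8885)/(104.7600−70.8100) = 0.9705. V = [p*·43.8362 + (1−p*)·10.8885]/1.05 = 39.0591. B = V − Δ·S = -55.0770.
Root portfolio cost Δ·97+B reproduces V0=39.0591.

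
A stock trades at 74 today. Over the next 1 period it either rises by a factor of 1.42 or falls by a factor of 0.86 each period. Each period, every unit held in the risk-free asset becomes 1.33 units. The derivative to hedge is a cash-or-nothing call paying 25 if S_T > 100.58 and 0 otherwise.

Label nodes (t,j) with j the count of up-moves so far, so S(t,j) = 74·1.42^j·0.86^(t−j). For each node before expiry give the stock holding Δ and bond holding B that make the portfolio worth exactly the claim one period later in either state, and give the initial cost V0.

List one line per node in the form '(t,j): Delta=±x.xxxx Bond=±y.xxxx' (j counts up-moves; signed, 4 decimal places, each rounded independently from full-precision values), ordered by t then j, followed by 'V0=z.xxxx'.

The replicating-portfolio and risk-neutral prices coincide; use p* = (1.33−0.86)/(1.42−0.86) = 0.8393 for the latter.
Terminal payoffs: V(1,0)=0.0000, V(1,1)=25.0000
Node (0,0) S=74.0000: V=(p*·25.0000+(1−p*)·0.0000)/1.33=15.7760; Δ=(25.0000−0.0000)/(105.0800−63.6400)=0.6033; B=V−Δ·S=-28.8668
Each (Δ,B) replicates both successor values, so the strategy is self-financing and V0 is arbitrage-free.

(0,0): Delta=0.6033 Bond=-28.8668
V0=15.7760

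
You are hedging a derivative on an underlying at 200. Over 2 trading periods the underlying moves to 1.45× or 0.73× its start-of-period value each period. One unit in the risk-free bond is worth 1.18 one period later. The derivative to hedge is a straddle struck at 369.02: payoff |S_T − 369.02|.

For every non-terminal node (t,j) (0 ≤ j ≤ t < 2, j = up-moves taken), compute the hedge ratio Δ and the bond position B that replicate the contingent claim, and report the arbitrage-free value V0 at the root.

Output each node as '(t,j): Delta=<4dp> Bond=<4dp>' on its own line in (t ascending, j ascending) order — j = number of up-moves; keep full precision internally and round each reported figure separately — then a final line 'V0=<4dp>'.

(0,0): Delta=-0.6213 Bond=218.1674
(1,0): Delta=-1.0000 Bond=312.7288
(1,1): Delta=-0.5069 Bond=224.2627
V0=93.9089

Since d<R<u, set p* = (R−d)/(u−d) = 0.6250; price each node as the discounted p*-expectation of its children.
Payoff layer (t=2): V(2,0)=262.4400, V(2,1)=157.3200, V(2,2)=51.4800
  t=1,j=0: stock 146.0000 → up 211.7000 (V=157.3200), down 106.5800 (V=262.4400). Price 166.7288; hedge Δ=-1.0000, bond B=312.7288.
  t=1,j=1: stock 290.0000 → up 420.5000 (V=51.4800), down 211.7000 (V=157.3200). Price 77.2627; hedge Δ=-0.5069, bond B=224.2627.
  t=0,j=0: stock 200.0000 → up 290.0000 (V=77.2627), down 146.0000 (V=166.7288). Price 93.9089; hedge Δ=-0.6213, bond B=218.1674.
Check: Δ(0,0)·S0 + B(0,0) = 93.9089 = V0.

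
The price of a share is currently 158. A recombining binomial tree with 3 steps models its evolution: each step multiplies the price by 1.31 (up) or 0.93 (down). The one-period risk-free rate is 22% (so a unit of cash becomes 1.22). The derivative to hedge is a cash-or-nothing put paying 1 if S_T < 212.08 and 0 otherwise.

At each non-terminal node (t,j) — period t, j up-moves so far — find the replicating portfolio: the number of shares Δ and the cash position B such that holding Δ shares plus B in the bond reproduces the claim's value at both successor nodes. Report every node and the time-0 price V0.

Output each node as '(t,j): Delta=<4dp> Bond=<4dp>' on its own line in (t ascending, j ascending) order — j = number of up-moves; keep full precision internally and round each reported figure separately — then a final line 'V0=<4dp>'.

(0,0): Delta=-0.0040 Bond=0.7172
(1,0): Delta=-0.0112 Bond=1.9267
(1,1): Delta=-0.0025 Bond=0.5486
(2,0): Delta=0.0000 Bond=0.8197
(2,1): Delta=-0.0137 Bond=2.8257
(2,2): Delta=0.0000 Bond=0.0000
V0=0.0780

Risk-neutral probability p* = (R−d)/(u−d) = (1.22−0.93)/(1.31−0.93) = 0.7632.
Payoff layer (t=3): V(3,0)=1.0000, V(3,1)=1.0000, V(3,2)=0.0000, V(3,3)=0.0000
Node (2,0) S=136.6542: V=(p*·1.0000+(1−p*)·1.0000)/1.22=0.8197; Δ=(1.0000−1.0000)/(179.0170−127.0884)=0.0000; B=V−Δ·S=0.8197
Node (2,1) S=192.4914: V=(p*·0.0000+(1−p*)·1.0000)/1.22=0.1941; Δ=(0.0000−1.0000)/(252.1637−179.0170)=-0.0137; B=V−Δ·S=2.8257
Node (2,2) S=271.1438: V=(p*·0.0000+(1−p*)·0.0000)/1.22=0.0000; Δ=(0.0000−0.0000)/(355.1984−252.1637)=0.0000; B=V−Δ·S=0.0000
Node (1,0) S=146.9400: V=(p*·0.1941+(1−p*)·0.8197)/1.22=0.2806; Δ=(0.1941−0.8197)/(192.4914−136.6542)=-0.0112; B=V−Δ·S=1.9267
Node (1,1) S=206.9800: V=(p*·0.0000+(1−p*)·0.1941)/1.22=0.0377; Δ=(0.0000−0.1941)/(271.1438−192.4914)=-0.0025; B=V−Δ·S=0.5486
Node (0,0) S=158.0000: V=(p*·0.0377+(1−p*)·0.2806)/1.22=0.0780; Δ=(0.0377−0.2806)/(206.9800−146.9400)=-0.0040; B=V−Δ·S=0.7172
Root portfolio cost Δ·158+B reproduces V0=0.0780.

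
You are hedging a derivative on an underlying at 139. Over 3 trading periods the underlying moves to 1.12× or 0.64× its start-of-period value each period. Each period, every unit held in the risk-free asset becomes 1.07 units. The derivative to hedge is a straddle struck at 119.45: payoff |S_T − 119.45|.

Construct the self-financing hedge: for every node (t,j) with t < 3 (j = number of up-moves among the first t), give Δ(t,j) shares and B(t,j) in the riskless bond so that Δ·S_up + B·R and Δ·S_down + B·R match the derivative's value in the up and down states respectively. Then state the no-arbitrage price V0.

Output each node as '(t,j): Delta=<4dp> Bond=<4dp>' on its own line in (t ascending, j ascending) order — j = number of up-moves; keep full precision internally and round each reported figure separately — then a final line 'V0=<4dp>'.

The replicating-portfolio and risk-neutral prices coincide; use p* = (1.07−0.64)/(1.12−0.64) = 0.8958 for the latter.
Terminal payoffs: V(3,0)=83.0120, V(3,1)=55.6835, V(3,2)=7.8586, V(3,3)=75.8350
Node (2,0) S=56.9344: V=(p*·55.6835+(1−p*)·83.0120)/1.07=54.7011; Δ=(55.6835−83.0120)/(63.7665−36.4380)=-1.0000; B=V−Δ·S=111.6355
Node (2,1) S=99.6352: V=(p*·7.8586+(1−p*)·55.6835)/1.07=12.0003; Δ=(7.8586−55.6835)/(111.5914−63.7665)=-1.0000; B=V−Δ·S=111.6355
Node (2,2) S=174.3616: V=(p*·75.8350+(1−p*)·7.8586)/1.07=64.2562; Δ=(75.8350−7.8586)/(195.2850−111.5914)=0.8122; B=V−Δ·S=-77.3614
Node (1,0) S=88.9600: V=(p*·12.0003+(1−p*)·54.7011)/1.07=15.3723; Δ=(12.0003−54.7011)/(99.6352−56.9344)=-1.0000; B=V−Δ·S=104.3323
Node (1,1) S=155.6800: V=(p*·64.2562+(1−p*)·12.0003)/1.07=54.9653; Δ=(64.2562−12.0003)/(174.3616−99.6352)=0.6993; B=V−Δ·S=-53.9011
Node (0,0) S=139.0000: V=(p*·54.9653+(1−p*)·15.3723)/1.07=47.5150; Δ=(54.9653−15.3723)/(155.6800−88.9600)=0.5934; B=V−Δ·S=-34.9705
Check: Δ(0,0)·S0 + B(0,0) = 47.5150 = V0.

(0,0): Delta=0.5934 Bond=-34.9705
(1,0): Delta=-1.0000 Bond=104.3323
(1,1): Delta=0.6993 Bond=-53.9011
(2,0): Delta=-1.0000 Bond=111.6355
(2,1): Delta=-1.0000 Bond=111.6355
(2,2): Delta=0.8122 Bond=-77.3614
V0=47.5150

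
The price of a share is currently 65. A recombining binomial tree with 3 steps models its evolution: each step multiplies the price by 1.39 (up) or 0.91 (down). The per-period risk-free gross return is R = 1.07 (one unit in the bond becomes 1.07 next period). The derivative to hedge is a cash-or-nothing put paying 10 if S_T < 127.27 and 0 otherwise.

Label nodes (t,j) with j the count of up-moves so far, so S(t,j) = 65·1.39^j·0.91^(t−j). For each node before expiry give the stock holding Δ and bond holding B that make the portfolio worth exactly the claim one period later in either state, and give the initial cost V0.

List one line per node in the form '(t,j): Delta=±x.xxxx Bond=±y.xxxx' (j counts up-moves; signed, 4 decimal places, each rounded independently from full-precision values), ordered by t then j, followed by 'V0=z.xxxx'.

(0,0): Delta=-0.0311 Bond=9.8825
(1,0): Delta=0.0000 Bond=8.7344
(1,1): Delta=-0.0718 Bond=14.2540
(2,0): Delta=0.0000 Bond=9.3458
(2,1): Delta=0.0000 Bond=9.3458
(2,2): Delta=-0.1659 Bond=27.0639
V0=7.8606

Risk-neutral probability p* = (R−d)/(u−d) = (1.07−0.91)/(1.39−0.91) = 0.3333.
Terminal values V(3,·): V(3,0)=10.0000, V(3,1)=10.0000, V(3,2)=10.0000, V(3,3)=0.0000
Node (2,0) S=53.8265: V=(p*·10.0000+(1−p*)·10.0000)/1.07=9.3458; Δ=(10.0000−10.0000)/(74.8188−48.9821)=0.0000; B=V−Δ·S=9.3458
Node (2,1) S=82.2185: V=(p*·10.0000+(1−p*)·10.0000)/1.07=9.3458; Δ=(10.0000−10.0000)/(114.2837−74.8188)=0.0000; B=V−Δ·S=9.3458
Node (2,2) S=125.5865: V=(p*·0.0000+(1−p*)·10.0000)/1.07=6.2305; Δ=(0.0000−10.0000)/(174.5652−114.2837)=-0.1659; B=V−Δ·S=27.0639
Node (1,0) S=59.1500: V=(p*·9.3458+(1−p*)·9.3458)/1.07=8.7344; Δ=(9.3458−9.3458)/(82.2185−53.8265)=0.0000; B=V−Δ·S=8.7344
Node (1,1) S=90.3500: V=(p*·6.2305+(1−p*)·9.3458)/1.07=7.7639; Δ=(6.2305−9.3458)/(125.5865−82.2185)=-0.0718; B=V−Δ·S=14.2540
Node (0,0) S=65.0000: V=(p*·7.7639+(1−p*)·8.7344)/1.07=7.8606; Δ=(7.7639−8.7344)/(90.3500−59.1500)=-0.0311; B=V−Δ·S=9.8825
Root portfolio cost Δ·65+B reproduces V0=7.8606.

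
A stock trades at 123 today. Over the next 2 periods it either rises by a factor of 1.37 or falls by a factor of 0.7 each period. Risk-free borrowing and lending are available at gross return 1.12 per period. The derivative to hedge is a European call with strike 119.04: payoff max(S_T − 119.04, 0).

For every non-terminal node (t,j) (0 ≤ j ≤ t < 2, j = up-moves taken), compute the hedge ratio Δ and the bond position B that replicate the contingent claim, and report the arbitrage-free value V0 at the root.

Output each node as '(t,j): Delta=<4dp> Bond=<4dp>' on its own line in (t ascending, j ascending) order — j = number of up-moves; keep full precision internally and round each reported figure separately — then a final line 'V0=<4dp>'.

Under the risk-neutral measure, an up-move has probability p* = (R−d)/(u−d) = 0.6269 and values discount at R = 1.12.
Terminal values V(2,·): V(2,0)=0.0000, V(2,1)=0.0000, V(2,2)=111.8187
Node (1,0) S=86.1000: V=(p*·0.0000+(1−p*)·0.0000)/1.12=0.0000; Δ=(0.0000−0.0000)/(117.9570−60.2700)=0.0000; B=V−Δ·S=0.0000
Node (1,1) S=168.5100: V=(p*·111.8187+(1−p*)·0.0000)/1.12=62.5851; Δ=(111.8187−0.0000)/(230.8587−117.9570)=0.9904; B=V−Δ·S=-104.3085
Node (0,0) S=123.0000: V=(p*·62.5851+(1−p*)·0.0000)/1.12=35.0290; Δ=(62.5851−0.0000)/(168.5100−86.1000)=0.7594; B=V−Δ·S=-58.3816
The time-0 hedge costs 35.0290, which is the no-arbitrage price.

(0,0): Delta=0.7594 Bond=-58.3816
(1,0): Delta=0.0000 Bond=0.0000
(1,1): Delta=0.9904 Bond=-104.3085
V0=35.0290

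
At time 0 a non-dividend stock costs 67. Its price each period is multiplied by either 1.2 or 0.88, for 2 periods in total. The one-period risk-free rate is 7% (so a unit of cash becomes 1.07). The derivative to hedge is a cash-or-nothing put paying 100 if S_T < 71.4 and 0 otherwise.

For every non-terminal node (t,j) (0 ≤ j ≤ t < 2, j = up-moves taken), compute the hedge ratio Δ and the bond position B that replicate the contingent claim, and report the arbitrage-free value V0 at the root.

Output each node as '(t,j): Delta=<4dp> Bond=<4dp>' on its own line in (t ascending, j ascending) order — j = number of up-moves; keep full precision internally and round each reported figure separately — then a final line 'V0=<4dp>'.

(0,0): Delta=-2.5882 Bond=229.9600
(1,0): Delta=0.0000 Bond=93.4579
(1,1): Delta=-3.8868 Bond=350.4673
V0=56.5517

Risk-neutral probability p* = (R−d)/(u−d) = (1.07−0.88)/(1.2−0.88) = 0.5938.
Payoff layer (t=2): V(2,0)=100.0000, V(2,1)=100.0000, V(2,2)=0.0000
  t=1,j=0: stock 58.9600 → up 70.7520 (V=100.0000), down 51.8848 (V=100.0000). Price 93.4579; hedge Δ=0.0000, bond B=93.4579.
  t=1,j=1: stock 80.4000 → up 96.4800 (V=0.0000), down 70.7520 (V=100.0000). Price 37.9673; hedge Δ=-3.8868, bond B=350.4673.
  t=0,j=0: stock 67.0000 → up 80.4000 (V=37.9673), down 58.9600 (V=93.4579). Price 56.5517; hedge Δ=-2.5882, bond B=229.9600.
Check: Δ(0,0)·S0 + B(0,0) = 56.5517 = V0.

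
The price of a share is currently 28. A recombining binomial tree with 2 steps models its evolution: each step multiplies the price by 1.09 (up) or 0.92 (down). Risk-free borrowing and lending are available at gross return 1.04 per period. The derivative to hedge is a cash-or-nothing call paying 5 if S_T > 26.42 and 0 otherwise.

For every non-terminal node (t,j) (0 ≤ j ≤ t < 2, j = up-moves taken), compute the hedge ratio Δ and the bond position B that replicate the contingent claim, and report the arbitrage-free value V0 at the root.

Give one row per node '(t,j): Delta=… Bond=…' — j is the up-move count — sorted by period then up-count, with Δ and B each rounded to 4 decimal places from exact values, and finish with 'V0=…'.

(0,0): Delta=0.2971 Bond=-4.0949
(1,0): Delta=1.1418 Bond=-26.0181
(1,1): Delta=0.0000 Bond=4.8077
V0=4.2229

The replicating-portfolio and risk-neutral prices coincide; use p* = (1.04−0.92)/(1.09−0.92) = 0.7059 for the latter.
At expiry t=2: V(2,0)=0.0000, V(2,1)=5.0000, V(2,2)=5.0000
  t=1,j=0: stock 25.7600 → up 28.0784 (V=5.0000), down 23.6992 (V=0.0000). Price 3.3937; hedge Δ=1.1418, bond B=-26.0181.
  t=1,j=1: stock 30.5200 → up 33.2668 (V=5.0000), down 28.0784 (V=5.0000). Price 4.8077; hedge Δ=0.0000, bond B=4.8077.
  t=0,j=0: stock 28.0000 → up 30.5200 (V=4.8077), down 25.7600 (V=3.3937). Price 4.2229; hedge Δ=0.2971, bond B=-4.0949.
Each (Δ,B) replicates both successor values, so the strategy is self-financing and V0 is arbitrage-free.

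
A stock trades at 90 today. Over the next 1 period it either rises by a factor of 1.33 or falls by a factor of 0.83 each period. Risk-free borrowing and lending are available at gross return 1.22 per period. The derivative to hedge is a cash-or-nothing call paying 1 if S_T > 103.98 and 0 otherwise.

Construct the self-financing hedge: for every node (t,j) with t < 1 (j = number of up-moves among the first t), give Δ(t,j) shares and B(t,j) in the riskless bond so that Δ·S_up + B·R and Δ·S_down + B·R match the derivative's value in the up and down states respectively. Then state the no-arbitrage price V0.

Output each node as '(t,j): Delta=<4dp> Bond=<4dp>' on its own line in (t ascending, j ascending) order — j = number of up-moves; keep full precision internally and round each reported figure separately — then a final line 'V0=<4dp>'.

(0,0): Delta=0.0222 Bond=-1.3607
V0=0.6393

Under the risk-neutral measure, an up-move has probability p* = (R−d)/(u−d) = 0.7800 and values discount at R = 1.22.
Terminal payoffs: V(1,0)=0.0000, V(1,1)=1.0000
  t=0,j=0: stock 90.0000 → up 119.7000 (V=1.0000), down 74.7000 (V=0.0000). Price 0.6393; hedge Δ=0.0222, bond B=-1.3607.
Check: Δ(0,0)·S0 + B(0,0) = 0.6393 = V0.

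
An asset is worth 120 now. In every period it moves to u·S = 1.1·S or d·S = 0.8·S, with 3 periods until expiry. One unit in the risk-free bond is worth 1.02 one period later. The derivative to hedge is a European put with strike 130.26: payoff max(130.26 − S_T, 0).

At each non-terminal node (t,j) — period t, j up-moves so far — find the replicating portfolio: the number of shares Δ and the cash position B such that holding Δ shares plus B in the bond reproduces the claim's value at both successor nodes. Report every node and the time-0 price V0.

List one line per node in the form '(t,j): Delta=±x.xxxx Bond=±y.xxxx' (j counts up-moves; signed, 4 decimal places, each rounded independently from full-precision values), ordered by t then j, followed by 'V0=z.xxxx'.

(0,0): Delta=-0.5770 Bond=82.9358
(1,0): Delta=-1.0000 Bond=125.2018
(1,1): Delta=-0.4651 Bond=69.8283
(2,0): Delta=-1.0000 Bond=127.7059
(2,1): Delta=-1.0000 Bond=127.7059
(2,2): Delta=-0.3237 Bond=50.6863
V0=13.6950

The replicating-portfolio and risk-neutral prices coincide; use p* = (1.02−0.8)/(1.1−0.8) = 0.7333 for the latter.
Terminal values V(3,·): V(3,0)=68.8200, V(3,1)=45.7800, V(3,2)=14.1000, V(3,3)=0.0000
(2,0): S=76.8000. Δ = (V_up−V_dn)/(S_up−S_dn) = (45.7800−68.8200)/(84.4800−61.4400) = -1.0000. V = [p*·45.7800 + (1−p*)·68.8200]/1.02 = 50.9059. B = V − Δ·S = 127.7059.
(2,1): S=105.6000. Δ = (V_up−V_dn)/(S_up−S_dn) = (14.1000−45.7800)/(116.1600−84.4800) = -1.0000. V = [p*·14.1000 + (1−p*)·45.7800]/1.02 = 22.1059. B = V − Δ·S = 127.7059.
(2,2): S=145.2000. Δ = (V_up−V_dn)/(S_up−S_dn) = (0.0000−14.1000)/(159.7200−116.1600) = -0.3237. V = [p*·0.0000 + (1−p*)·14.1000]/1.02 = 3.6863. B = V − Δ·S = 50.6863.
(1,0): S=96.0000. Δ = (V_up−V_dn)/(S_up−S_dn) = (22.1059−50.9059)/(105.6000−76.8000) = -1.0000. V = [p*·22.1059 + (1−p*)·50.9059]/1.02 = 29.2018. B = V − Δ·S = 125.2018.
(1,1): S=132.0000. Δ = (V_up−V_dn)/(S_up−S_dn) = (3.6863−22.1059)/(145.2000−105.6000) = -0.4651. V = [p*·3.6863 + (1−p*)·22.1059]/1.02 = 8.4296. B = V − Δ·S = 69.8283.
(0,0): S=120.0000. Δ = (V_up−V_dn)/(S_up−S_dn) = (8.4296−29.2018)/(132.0000−96.0000) = -0.5770. V = [p*·8.4296 + (1−p*)·29.2018]/1.02 = 13.6950. B = V − Δ·S = 82.9358.
Check: Δ(0,0)·S0 + B(0,0) = 13.6950 = V0.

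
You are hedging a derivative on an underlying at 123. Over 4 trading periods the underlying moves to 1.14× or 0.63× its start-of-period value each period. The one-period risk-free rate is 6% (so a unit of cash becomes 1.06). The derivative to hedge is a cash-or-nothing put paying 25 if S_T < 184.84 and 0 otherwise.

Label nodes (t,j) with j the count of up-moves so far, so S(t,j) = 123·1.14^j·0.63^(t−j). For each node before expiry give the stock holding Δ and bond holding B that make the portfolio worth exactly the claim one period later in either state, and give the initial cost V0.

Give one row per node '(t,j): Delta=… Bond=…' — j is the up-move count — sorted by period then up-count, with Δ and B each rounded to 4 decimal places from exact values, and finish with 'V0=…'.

(0,0): Delta=-0.2006 Bond=34.4640
(1,0): Delta=0.0000 Bond=20.9905
(1,1): Delta=-0.2212 Bond=39.4232
(2,0): Delta=0.0000 Bond=22.2499
(2,1): Delta=0.0000 Bond=22.2499
(2,2): Delta=-0.2439 Bond=45.4237
(3,0): Delta=0.0000 Bond=23.5849
(3,1): Delta=0.0000 Bond=23.5849
(3,2): Delta=0.0000 Bond=23.5849
(3,3): Delta=-0.2690 Bond=52.7192
V0=9.7952

Since d<R<u, set p* = (R−d)/(u−d) = 0.8431; price each node as the discounted p*-expectation of its children.
Terminal payoffs: V(4,0)=25.0000, V(4,1)=25.0000, V(4,2)=25.0000, V(4,3)=25.0000, V(4,4)=0.0000
  t=3,j=0: stock 30.7558 → up 35.0616 (V=25.0000), down 19.3761 (V=25.0000). Price 23.5849; hedge Δ=0.0000, bond B=23.5849.
  t=3,j=1: stock 55.6533 → up 63.4448 (V=25.0000), down 35.0616 (V=25.0000). Price 23.5849; hedge Δ=0.0000, bond B=23.5849.
  t=3,j=2: stock 100.7060 → up 114.8048 (V=25.0000), down 63.4448 (V=25.0000). Price 23.5849; hedge Δ=0.0000, bond B=23.5849.
  t=3,j=3: stock 182.2299 → up 207.7421 (V=0.0000), down 114.8048 (V=25.0000). Price 3.6996; hedge Δ=-0.2690, bond B=52.7192.
  t=2,j=0: stock 48.8187 → up 55.6533 (V=23.5849), down 30.7558 (V=23.5849). Price 22.2499; hedge Δ=0.0000, bond B=22.2499.
  t=2,j=1: stock 88.3386 → up 100.7060 (V=23.5849), down 55.6533 (V=23.5849). Price 22.2499; hedge Δ=0.0000, bond B=22.2499.
  t=2,j=2: stock 159.8508 → up 182.2299 (V=3.6996), down 100.7060 (V=23.5849). Price 6.4329; hedge Δ=-0.2439, bond B=45.4237.
  t=1,j=0: stock 77.4900 → up 88.3386 (V=22.2499), down 48.8187 (V=22.2499). Price 20.9905; hedge Δ=0.0000, bond B=20.9905.
  t=1,j=1: stock 140.2200 → up 159.8508 (V=6.4329), down 88.3386 (V=22.2499). Price 8.4094; hedge Δ=-0.2212, bond B=39.4232.
  t=0,j=0: stock 123.0000 → up 140.2200 (V=8.4094), down 77.4900 (V=20.9905). Price 9.7952; hedge Δ=-0.2006, bond B=34.4640.
Self-financing check: at every node Δ·S+B equals the discounted successor values.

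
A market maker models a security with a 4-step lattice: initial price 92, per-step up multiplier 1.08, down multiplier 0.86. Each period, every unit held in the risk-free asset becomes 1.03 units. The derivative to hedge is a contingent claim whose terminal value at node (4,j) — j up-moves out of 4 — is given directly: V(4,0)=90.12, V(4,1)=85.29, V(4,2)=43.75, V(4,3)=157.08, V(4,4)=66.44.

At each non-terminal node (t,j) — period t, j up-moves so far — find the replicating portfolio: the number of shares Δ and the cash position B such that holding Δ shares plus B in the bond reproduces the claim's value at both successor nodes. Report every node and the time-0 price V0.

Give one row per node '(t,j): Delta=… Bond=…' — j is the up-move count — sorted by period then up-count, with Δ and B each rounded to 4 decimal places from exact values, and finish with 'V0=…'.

Under the risk-neutral measure, an up-move has probability p* = (R−d)/(u−d) = 0.7727 and values discount at R = 1.03.
Terminal values V(4,·): V(4,0)=90.1200, V(4,1)=85.2900, V(4,2)=43.7500, V(4,3)=157.0800, V(4,4)=66.4400
Node (3,0) S=58.5172: V=(p*·85.2900+(1−p*)·90.1200)/1.03=83.8716; Δ=(85.2900−90.1200)/(63.1985−50.3248)=-0.3752; B=V−Δ·S=105.8261
Node (3,1) S=73.4867: V=(p*·43.7500+(1−p*)·85.2900)/1.03=51.6417; Δ=(43.7500−85.2900)/(79.3656−63.1985)=-2.5694; B=V−Δ·S=240.4598
Node (3,2) S=92.2856: V=(p*·157.0800+(1−p*)·43.7500)/1.03=127.4982; Δ=(157.0800−43.7500)/(99.6684−79.3656)=5.5820; B=V−Δ·S=-387.6381
Node (3,3) S=115.8935: V=(p*·66.4400+(1−p*)·157.0800)/1.03=84.5049; Δ=(66.4400−157.0800)/(125.1650−99.6684)=-3.5550; B=V−Δ·S=496.5049
Node (2,0) S=68.0432: V=(p*·51.6417+(1−p*)·83.8716)/1.03=57.2492; Δ=(51.6417−83.8716)/(73.4867−58.5172)=-2.1530; B=V−Δ·S=203.7488
Node (2,1) S=85.4496: V=(p*·127.4982+(1−p*)·51.6417)/1.03=107.0467; Δ=(127.4982−51.6417)/(92.2856−73.4867)=4.0352; B=V−Δ·S=-237.7559
Node (2,2) S=107.3088: V=(p*·84.5049+(1−p*)·127.4982)/1.03=91.5302; Δ=(84.5049−127.4982)/(115.8935−92.2856)=-1.8211; B=V−Δ·S=286.9546
Node (1,0) S=79.1200: V=(p*·107.0467+(1−p*)·57.2492)/1.03=92.9409; Δ=(107.0467−57.2492)/(85.4496−68.0432)=2.8609; B=V−Δ·S=-133.4116
Node (1,1) S=99.3600: V=(p*·91.5302+(1−p*)·107.0467)/1.03=92.2880; Δ=(91.5302−107.0467)/(107.3088−85.4496)=-0.7098; B=V−Δ·S=162.8177
Node (0,0) S=92.0000: V=(p*·92.2880+(1−p*)·92.9409)/1.03=89.7441; Δ=(92.2880−92.9409)/(99.3600−79.1200)=-0.0323; B=V−Δ·S=92.7115
Root portfolio cost Δ·92+B reproduces V0=89.7441.

(0,0): Delta=-0.0323 Bond=92.7115
(1,0): Delta=2.8609 Bond=-133.4116
(1,1): Delta=-0.7098 Bond=162.8177
(2,0): Delta=-2.1530 Bond=203.7488
(2,1): Delta=4.0352 Bond=-237.7559
(2,2): Delta=-1.8211 Bond=286.9546
(3,0): Delta=-0.3752 Bond=105.8261
(3,1): Delta=-2.5694 Bond=240.4598
(3,2): Delta=5.5820 Bond=-387.6381
(3,3): Delta=-3.5550 Bond=496.5049
V0=89.7441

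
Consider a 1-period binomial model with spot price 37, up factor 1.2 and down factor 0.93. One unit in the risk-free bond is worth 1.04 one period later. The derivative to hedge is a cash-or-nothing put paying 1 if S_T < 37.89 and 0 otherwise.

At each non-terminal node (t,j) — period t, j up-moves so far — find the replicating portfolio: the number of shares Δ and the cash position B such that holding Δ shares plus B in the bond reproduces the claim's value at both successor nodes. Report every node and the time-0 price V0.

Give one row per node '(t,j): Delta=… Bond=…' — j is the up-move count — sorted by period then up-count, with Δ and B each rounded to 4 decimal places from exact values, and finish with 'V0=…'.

The replicating-portfolio and risk-neutral prices coincide; use p* = (1.04−0.93)/(1.2−0.93) = 0.4074 for the latter.
Payoff layer (t=1): V(1,0)=1.0000, V(1,1)=0.0000
Node (0,0) S=37.0000: V=(p*·0.0000+(1−p*)·1.0000)/1.04=0.5698; Δ=(0.0000−1.0000)/(44.4000−34.4100)=-0.1001; B=V−Δ·S=4.2735
Each (Δ,B) replicates both successor values, so the strategy is self-financing and V0 is arbitrage-free.

(0,0): Delta=-0.1001 Bond=4.2735
V0=0.5698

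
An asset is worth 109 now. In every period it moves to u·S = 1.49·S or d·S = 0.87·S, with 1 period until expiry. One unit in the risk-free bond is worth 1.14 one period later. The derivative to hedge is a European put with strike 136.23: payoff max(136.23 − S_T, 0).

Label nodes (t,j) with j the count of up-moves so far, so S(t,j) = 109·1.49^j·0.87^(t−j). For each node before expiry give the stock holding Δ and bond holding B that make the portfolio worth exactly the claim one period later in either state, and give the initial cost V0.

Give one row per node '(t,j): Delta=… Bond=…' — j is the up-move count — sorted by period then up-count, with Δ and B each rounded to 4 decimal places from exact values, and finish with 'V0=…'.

No-arbitrage ⇒ martingale measure with p* = (R−d)/(u−d) = 0.4355.
Terminal payoffs: V(1,0)=41.4000, V(1,1)=0.0000
(0,0): S=109.0000. Δ = (V_up−V_dn)/(S_up−S_dn) = (0.0000−41.4000)/(162.4100−94.8300) = -0.6126. V = [p*·0.0000 + (1−p*)·41.4000]/1.14 = 20.5008. B = V − Δ·S = 87.2750.
Root portfolio cost Δ·109+B reproduces V0=20.5008.

(0,0): Delta=-0.6126 Bond=87.2750
V0=20.5008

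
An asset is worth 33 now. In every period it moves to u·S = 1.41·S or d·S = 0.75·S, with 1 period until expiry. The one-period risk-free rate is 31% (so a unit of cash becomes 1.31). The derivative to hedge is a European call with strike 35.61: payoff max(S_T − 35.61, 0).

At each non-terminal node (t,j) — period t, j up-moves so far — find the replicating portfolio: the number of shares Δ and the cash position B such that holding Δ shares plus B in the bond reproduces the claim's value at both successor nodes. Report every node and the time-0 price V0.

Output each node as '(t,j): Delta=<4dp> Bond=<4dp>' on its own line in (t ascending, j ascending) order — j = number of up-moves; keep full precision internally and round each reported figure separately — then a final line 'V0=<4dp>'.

(0,0): Delta=0.5014 Bond=-9.4726
V0=7.0729

Since d<R<u, set p* = (R−d)/(u−d) = 0.8485; price each node as the discounted p*-expectation of its children.
Terminal values V(1,·): V(1,0)=0.0000, V(1,1)=10.9200
Node (0,0) S=33.0000: V=(p*·10.9200+(1−p*)·0.0000)/1.31=7.0729; Δ=(10.9200−0.0000)/(46.5300−24.7500)=0.5014; B=V−Δ·S=-9.4726
The time-0 hedge costs 7.0729, which is the no-arbitrage price.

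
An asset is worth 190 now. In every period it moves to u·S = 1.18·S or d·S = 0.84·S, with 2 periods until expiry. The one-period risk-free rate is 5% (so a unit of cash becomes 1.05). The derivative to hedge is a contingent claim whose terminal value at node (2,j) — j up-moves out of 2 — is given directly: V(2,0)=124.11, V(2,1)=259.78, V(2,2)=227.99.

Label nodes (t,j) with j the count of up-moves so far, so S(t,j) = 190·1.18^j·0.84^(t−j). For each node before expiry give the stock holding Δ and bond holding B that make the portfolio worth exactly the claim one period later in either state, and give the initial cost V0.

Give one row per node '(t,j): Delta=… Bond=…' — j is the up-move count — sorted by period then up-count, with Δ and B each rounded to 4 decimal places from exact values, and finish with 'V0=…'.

(0,0): Delta=0.4753 Bond=116.3332
(1,0): Delta=2.5002 Bond=-201.0235
(1,1): Delta=-0.4170 Bond=322.2095
V0=206.6380

No-arbitrage ⇒ martingale measure with p* = (R−d)/(u−d) = 0.6176.
At expiry t=2: V(2,0)=124.1100, V(2,1)=259.7800, V(2,2)=227.9900
  t=1,j=0: stock 159.6000 → up 188.3280 (V=259.7800), down 134.0640 (V=124.1100). Price 198.0059; hedge Δ=2.5002, bond B=-201.0235.
  t=1,j=1: stock 224.2000 → up 264.5560 (V=227.9900), down 188.3280 (V=259.7800). Price 228.7095; hedge Δ=-0.4170, bond B=322.2095.
  t=0,j=0: stock 190.0000 → up 224.2000 (V=228.7095), down 159.6000 (V=198.0059). Price 206.6380; hedge Δ=0.4753, bond B=116.3332.
Each (Δ,B) replicates both successor values, so the strategy is self-financing and V0 is arbitrage-free.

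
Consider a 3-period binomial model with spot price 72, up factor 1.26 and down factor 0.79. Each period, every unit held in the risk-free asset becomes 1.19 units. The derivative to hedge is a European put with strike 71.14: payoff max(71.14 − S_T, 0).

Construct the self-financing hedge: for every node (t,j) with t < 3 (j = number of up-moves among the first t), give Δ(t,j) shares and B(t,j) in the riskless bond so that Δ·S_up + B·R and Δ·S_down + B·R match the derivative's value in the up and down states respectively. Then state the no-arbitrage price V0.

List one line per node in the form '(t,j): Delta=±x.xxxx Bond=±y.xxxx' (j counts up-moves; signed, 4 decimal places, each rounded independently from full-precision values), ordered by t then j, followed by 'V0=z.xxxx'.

Since d<R<u, set p* = (R−d)/(u−d) = 0.8511; price each node as the discounted p*-expectation of its children.
Terminal values V(3,·): V(3,0)=35.6412, V(3,1)=14.5216, V(3,2)=0.0000, V(3,3)=0.0000
Node (2,0) S=44.9352: V=(p*·14.5216+(1−p*)·35.6412)/1.19=14.8463; Δ=(14.5216−35.6412)/(56.6184−35.4988)=-1.0000; B=V−Δ·S=59.7815
Node (2,1) S=71.6688: V=(p*·0.0000+(1−p*)·14.5216)/1.19=1.8175; Δ=(0.0000−14.5216)/(90.3027−56.6184)=-0.4311; B=V−Δ·S=32.7146
Node (2,2) S=114.3072: V=(p*·0.0000+(1−p*)·0.0000)/1.19=0.0000; Δ=(0.0000−0.0000)/(144.0271−90.3027)=0.0000; B=V−Δ·S=0.0000
Node (1,0) S=56.8800: V=(p*·1.8175+(1−p*)·14.8463)/1.19=3.1579; Δ=(1.8175−14.8463)/(71.6688−44.9352)=-0.4874; B=V−Δ·S=30.8789
Node (1,1) S=90.7200: V=(p*·0.0000+(1−p*)·1.8175)/1.19=0.2275; Δ=(0.0000−1.8175)/(114.3072−71.6688)=-0.0426; B=V−Δ·S=4.0944
Node (0,0) S=72.0000: V=(p*·0.2275+(1−p*)·3.1579)/1.19=0.5579; Δ=(0.2275−3.1579)/(90.7200−56.8800)=-0.0866; B=V−Δ·S=6.7930
Each (Δ,B) replicates both successor values, so the strategy is self-financing and V0 is arbitrage-free.

(0,0): Delta=-0.0866 Bond=6.7930
(1,0): Delta=-0.4874 Bond=30.8789
(1,1): Delta=-0.0426 Bond=4.0944
(2,0): Delta=-1.0000 Bond=59.7815
(2,1): Delta=-0.4311 Bond=32.7146
(2,2): Delta=0.0000 Bond=0.0000
V0=0.5579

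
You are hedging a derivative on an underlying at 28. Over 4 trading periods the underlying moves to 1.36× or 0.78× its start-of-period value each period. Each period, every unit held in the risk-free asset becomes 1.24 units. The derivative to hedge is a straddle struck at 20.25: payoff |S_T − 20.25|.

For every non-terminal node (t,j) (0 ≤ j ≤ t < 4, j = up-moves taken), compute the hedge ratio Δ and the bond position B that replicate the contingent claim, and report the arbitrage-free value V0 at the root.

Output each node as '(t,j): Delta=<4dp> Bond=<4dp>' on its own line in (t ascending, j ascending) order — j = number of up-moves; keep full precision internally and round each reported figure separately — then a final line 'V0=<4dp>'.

(0,0): Delta=0.9813 Bond=-7.9733
(1,0): Delta=0.8927 Bond=-7.9526
(1,1): Delta=0.9945 Bond=-10.3914
(2,0): Delta=0.4576 Bond=-2.4492
(2,1): Delta=0.9578 Bond=-11.7948
(2,2): Delta=1.0000 Bond=-13.1699
(3,0): Delta=-1.0000 Bond=16.3306
(3,1): Delta=0.6757 Bond=-8.0895
(3,2): Delta=1.0000 Bond=-16.3306
(3,3): Delta=1.0000 Bond=-16.3306
V0=19.5019

The replicating-portfolio and risk-neutral prices coincide; use p* = (1.24−0.78)/(1.36−0.78) = 0.7931 for the latter.
At expiry t=4: V(4,0)=9.8858, V(4,1)=2.1791, V(4,2)=11.2583, V(4,3)=34.6876, V(4,4)=75.5386
(3,0): S=13.2875. Δ = (V_up−V_dn)/(S_up−S_dn) = (2.1791−9.8858)/(18.0709−10.3642) = -1.0000. V = [p*·2.1791 + (1−p*)·9.8858]/1.24 = 3.0432. B = V − Δ·S = 16.3306.
(3,1): S=23.1679. Δ = (V_up−V_dn)/(S_up−S_dn) = (11.2583−2.1791)/(31.5083−18.0709) = 0.6757. V = [p*·11.2583 + (1−p*)·2.1791]/1.24 = 7.5644. B = V − Δ·S = -8.0895.
(3,2): S=40.3953. Δ = (V_up−V_dn)/(S_up−S_dn) = (34.6876−11.2583)/(54.9376−31.5083) = 1.0000. V = [p*·34.6876 + (1−p*)·11.2583]/1.24 = 24.0646. B = V − Δ·S = -16.3306.
(3,3): S=70.4328. Δ = (V_up−V_dn)/(S_up−S_dn) = (75.5386−34.6876)/(95.7886−54.9376) = 1.0000. V = [p*·75.5386 + (1−p*)·34.6876]/1.24 = 54.1021. B = V − Δ·S = -16.3306.
(2,0): S=17.0352. Δ = (V_up−V_dn)/(S_up−S_dn) = (7.5644−3.0432)/(23.1679−13.2875) = 0.4576. V = [p*·7.5644 + (1−p*)·3.0432]/1.24 = 5.3459. B = V − Δ·S = -2.4492.
(2,1): S=29.7024. Δ = (V_up−V_dn)/(S_up−S_dn) = (24.0646−7.5644)/(40.3953−23.1679) = 0.9578. V = [p*·24.0646 + (1−p*)·7.5644]/1.24 = 16.6539. B = V − Δ·S = -11.7948.
(2,2): S=51.7888. Δ = (V_up−V_dn)/(S_up−S_dn) = (54.1021−24.0646)/(70.4328−40.3953) = 1.0000. V = [p*·54.1021 + (1−p*)·24.0646]/1.24 = 38.6189. B = V − Δ·S = -13.1699.
(1,0): S=21.8400. Δ = (V_up−V_dn)/(S_up−S_dn) = (16.6539−5.3459)/(29.7024−17.0352) = 0.8927. V = [p*·16.6539 + (1−p*)·5.3459]/1.24 = 11.5438. B = V − Δ·S = -7.9526.
(1,1): S=38.0800. Δ = (V_up−V_dn)/(S_up−S_dn) = (38.6189−16.6539)/(51.7888−29.7024) = 0.9945. V = [p*·38.6189 + (1−p*)·16.6539]/1.24 = 27.4794. B = V − Δ·S = -10.3914.
(0,0): S=28.0000. Δ = (V_up−V_dn)/(S_up−S_dn) = (27.4794−11.5438)/(38.0800−21.8400) = 0.9813. V = [p*·27.4794 + (1−p*)·11.5438]/1.24 = 19.5019. B = V − Δ·S = -7.9733.
The time-0 hedge costs 19.5019, which is the no-arbitrage price.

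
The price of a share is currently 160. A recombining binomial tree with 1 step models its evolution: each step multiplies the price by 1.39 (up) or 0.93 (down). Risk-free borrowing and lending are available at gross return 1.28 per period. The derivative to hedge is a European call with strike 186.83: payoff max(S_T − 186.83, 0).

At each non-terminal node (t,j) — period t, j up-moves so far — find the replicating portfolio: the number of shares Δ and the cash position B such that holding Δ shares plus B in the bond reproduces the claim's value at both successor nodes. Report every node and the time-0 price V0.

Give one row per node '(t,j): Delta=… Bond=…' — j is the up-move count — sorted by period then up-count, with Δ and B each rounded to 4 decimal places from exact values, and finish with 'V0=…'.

(0,0): Delta=0.4833 Bond=-56.1822
V0=21.1439

Since d<R<u, set p* = (R−d)/(u−d) = 0.7609; price each node as the discounted p*-expectation of its children.
At expiry t=1: V(1,0)=0.0000, V(1,1)=35.5700
Node (0,0) S=160.0000: V=(p*·35.5700+(1−p*)·0.0000)/1.28=21.1439; Δ=(35.5700−0.0000)/(222.4000−148.8000)=0.4833; B=V−Δ·S=-56.1822
Check: Δ(0,0)·S0 + B(0,0) = 21.1439 = V0.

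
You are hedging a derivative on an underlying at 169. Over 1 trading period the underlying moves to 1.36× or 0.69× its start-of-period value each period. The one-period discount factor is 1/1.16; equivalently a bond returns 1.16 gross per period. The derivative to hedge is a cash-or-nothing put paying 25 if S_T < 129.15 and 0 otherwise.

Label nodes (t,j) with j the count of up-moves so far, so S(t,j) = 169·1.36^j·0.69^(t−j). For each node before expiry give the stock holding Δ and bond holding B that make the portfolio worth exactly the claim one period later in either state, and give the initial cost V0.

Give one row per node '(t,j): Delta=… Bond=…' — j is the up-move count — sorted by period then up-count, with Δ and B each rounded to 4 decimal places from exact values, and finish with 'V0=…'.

Risk-neutral probability p* = (R−d)/(u−d) = (1.16−0.69)/(1.36−0.69) = 0.7015.
Terminal payoffs: V(1,0)=25.0000, V(1,1)=0.0000
  t=0,j=0: stock 169.0000 → up 229.8400 (V=0.0000), down 116.6100 (V=25.0000). Price 6.4334; hedge Δ=-0.2208, bond B=43.7468.
Each (Δ,B) replicates both successor values, so the strategy is self-financing and V0 is arbitrage-free.

(0,0): Delta=-0.2208 Bond=43.7468
V0=6.4334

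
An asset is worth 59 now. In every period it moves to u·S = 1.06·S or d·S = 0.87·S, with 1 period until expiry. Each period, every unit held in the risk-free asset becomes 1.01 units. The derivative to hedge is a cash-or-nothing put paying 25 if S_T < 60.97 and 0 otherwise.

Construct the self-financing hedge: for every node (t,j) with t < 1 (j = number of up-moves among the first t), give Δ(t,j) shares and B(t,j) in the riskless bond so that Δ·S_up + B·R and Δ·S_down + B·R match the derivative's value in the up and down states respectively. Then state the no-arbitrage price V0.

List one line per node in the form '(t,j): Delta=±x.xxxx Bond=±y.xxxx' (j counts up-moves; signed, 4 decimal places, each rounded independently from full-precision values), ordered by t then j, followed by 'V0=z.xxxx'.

(0,0): Delta=-2.2302 Bond=138.0928
V0=6.5138

The replicating-portfolio and risk-neutral prices coincide; use p* = (1.01−0.87)/(1.06−0.87) = 0.7368 for the latter.
Terminal payoffs: V(1,0)=25.0000, V(1,1)=0.0000
Node (0,0) S=59.0000: V=(p*·0.0000+(1−p*)·25.0000)/1.01=6.5138; Δ=(0.0000−25.0000)/(62.5400−51.3300)=-2.2302; B=V−Δ·S=138.0928
Check: Δ(0,0)·S0 + B(0,0) = 6.5138 = V0.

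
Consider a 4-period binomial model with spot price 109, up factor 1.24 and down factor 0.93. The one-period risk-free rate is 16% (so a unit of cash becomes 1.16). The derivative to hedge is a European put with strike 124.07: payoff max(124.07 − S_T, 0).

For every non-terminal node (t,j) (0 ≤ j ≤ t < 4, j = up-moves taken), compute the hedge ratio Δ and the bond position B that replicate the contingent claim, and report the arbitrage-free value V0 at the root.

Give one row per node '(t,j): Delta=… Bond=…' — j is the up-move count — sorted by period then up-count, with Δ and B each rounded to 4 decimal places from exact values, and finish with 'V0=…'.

(0,0): Delta=-0.0520 Bond=6.2053
(1,0): Delta=-0.1818 Bond=20.3599
(1,1): Delta=-0.0181 Bond=2.6202
(2,0): Delta=-0.5429 Bond=57.6562
(2,1): Delta=-0.0877 Bond=11.7779
(2,2): Delta=0.0000 Bond=0.0000
(3,0): Delta=-1.0000 Bond=106.9569
(3,1): Delta=-0.4237 Bond=52.9418
(3,2): Delta=0.0000 Bond=0.0000
(3,3): Delta=0.0000 Bond=0.0000
V0=0.5367

No-arbitrage ⇒ martingale measure with p* = (R−d)/(u−d) = 0.7419.
At expiry t=4: V(4,0)=42.5323, V(4,1)=15.3531, V(4,2)=0.0000, V(4,3)=0.0000, V(4,4)=0.0000
Node (3,0) S=87.6749: V=(p*·15.3531+(1−p*)·42.5323)/1.16=19.2820; Δ=(15.3531−42.5323)/(108.7169−81.5377)=-1.0000; B=V−Δ·S=106.9569
Node (3,1) S=116.8999: V=(p*·0.0000+(1−p*)·15.3531)/1.16=3.4156; Δ=(0.0000−15.3531)/(144.9559−108.7169)=-0.4237; B=V−Δ·S=52.9418
Node (3,2) S=155.8665: V=(p*·0.0000+(1−p*)·0.0000)/1.16=0.0000; Δ=(0.0000−0.0000)/(193.2745−144.9559)=0.0000; B=V−Δ·S=0.0000
Node (3,3) S=207.8220: V=(p*·0.0000+(1−p*)·0.0000)/1.16=0.0000; Δ=(0.0000−0.0000)/(257.6993−193.2745)=0.0000; B=V−Δ·S=0.0000
Node (2,0) S=94.2741: V=(p*·3.4156+(1−p*)·19.2820)/1.16=6.4743; Δ=(3.4156−19.2820)/(116.8999−87.6749)=-0.5429; B=V−Δ·S=57.6562
Node (2,1) S=125.6988: V=(p*·0.0000+(1−p*)·3.4156)/1.16=0.7599; Δ=(0.0000−3.4156)/(155.8665−116.8999)=-0.0877; B=V−Δ·S=11.7779
Node (2,2) S=167.5984: V=(p*·0.0000+(1−p*)·0.0000)/1.16=0.0000; Δ=(0.0000−0.0000)/(207.8220−155.8665)=0.0000; B=V−Δ·S=0.0000
Node (1,0) S=101.3700: V=(p*·0.7599+(1−p*)·6.4743)/1.16=1.9263; Δ=(0.7599−6.4743)/(125.6988−94.2741)=-0.1818; B=V−Δ·S=20.3599
Node (1,1) S=135.1600: V=(p*·0.0000+(1−p*)·0.7599)/1.16=0.1690; Δ=(0.0000−0.7599)/(167.5984−125.6988)=-0.0181; B=V−Δ·S=2.6202
Node (0,0) S=109.0000: V=(p*·0.1690+(1−p*)·1.9263)/1.16=0.5367; Δ=(0.1690−1.9263)/(135.1600−101.3700)=-0.0520; B=V−Δ·S=6.2053
The time-0 hedge costs 0.5367, which is the no-arbitrage price.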